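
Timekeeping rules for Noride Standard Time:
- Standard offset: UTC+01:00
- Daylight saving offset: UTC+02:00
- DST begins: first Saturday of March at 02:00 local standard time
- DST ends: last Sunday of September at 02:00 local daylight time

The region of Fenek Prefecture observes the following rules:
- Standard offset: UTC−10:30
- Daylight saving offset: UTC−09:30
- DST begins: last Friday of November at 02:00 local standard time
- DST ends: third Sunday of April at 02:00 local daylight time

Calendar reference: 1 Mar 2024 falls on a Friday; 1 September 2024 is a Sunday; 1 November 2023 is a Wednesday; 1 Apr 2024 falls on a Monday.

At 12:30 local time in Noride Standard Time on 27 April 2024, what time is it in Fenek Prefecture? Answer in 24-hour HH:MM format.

1 March 2024 is a Friday, so the first Saturday is March 2.
1 September 2024 is a Sunday, so Sundays fall on 1, 8, 15, 22, 29; the last is September 29.
27 April 2024 lies within the daylight-saving period (2 March – 29 September), so Noride Standard Time is on daylight time, UTC+02:00.
12:30 Noride Standard Time − 2h = 10:30 UTC.
1 November 2023 is a Wednesday, so Fridays fall on 3, 10, 17, 24; the last is November 24.
1 April 2024 is a Monday, so the first Sunday is April 7 and the third is April 21.
At the standard offset (UTC−10:30), 10:30 UTC − 10h30m = 00:00 Fenek Prefecture standard time.
The standard-time date in Fenek Prefecture, 27 April 2024, does not fall between 24 November 2023 and 21 April 2024, so daylight saving is not in effect and Fenek Prefecture is at UTC−10:30.
10:30 UTC − 10h30m = 00:00 Fenek Prefecture.

00:00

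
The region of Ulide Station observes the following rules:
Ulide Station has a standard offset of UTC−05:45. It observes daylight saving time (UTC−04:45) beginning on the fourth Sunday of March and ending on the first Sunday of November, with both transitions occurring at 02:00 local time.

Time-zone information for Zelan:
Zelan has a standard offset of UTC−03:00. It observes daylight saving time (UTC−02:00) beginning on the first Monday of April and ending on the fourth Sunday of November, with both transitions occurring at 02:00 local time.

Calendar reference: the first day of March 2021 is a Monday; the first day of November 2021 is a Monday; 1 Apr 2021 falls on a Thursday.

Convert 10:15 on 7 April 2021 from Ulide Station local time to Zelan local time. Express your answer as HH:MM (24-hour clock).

13:00

1 March 2021 is a Monday, so the first Sunday is March 7 and the fourth is March 28.
1 November 2021 is a Monday, so the first Sunday is November 7.
7 April 2021 lies within the daylight-saving period (28 March – 7 November), so Ulide Station is on daylight time, UTC−04:45.
10:15 Ulide Station + 4h45m = 15:00 UTC.
1 April 2021 is a Thursday, so the first Monday is April 5.
1 November 2021 is a Monday, so the first Sunday is November 7 and the fourth is November 28.
At the standard offset (UTC−03:00), 15:00 UTC − 3h = 12:00 Zelan standard time.
The standard-time date in Zelan, 7 April 2021, lies within the daylight-saving period (5 April – 28 November), so Zelan is on daylight time, UTC−02:00.
15:00 UTC − 2h = 13:00 Zelan.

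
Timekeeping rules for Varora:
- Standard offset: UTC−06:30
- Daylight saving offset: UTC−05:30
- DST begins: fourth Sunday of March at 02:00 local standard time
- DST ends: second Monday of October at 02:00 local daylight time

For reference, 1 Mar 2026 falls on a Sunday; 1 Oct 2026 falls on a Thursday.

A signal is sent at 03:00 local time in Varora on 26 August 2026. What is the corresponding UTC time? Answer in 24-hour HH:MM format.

08:30

1 March 2026 is a Sunday, so the first Sunday is March 1 and the fourth is March 22.
1 October 2026 is a Thursday, so the first Monday is October 5 and the second is October 12.
26 August 2026 falls between 22 March and 12 October, so daylight saving is in effect and Varora is at UTC−05:30.
03:00 local + 5h30m = 08:30 UTC.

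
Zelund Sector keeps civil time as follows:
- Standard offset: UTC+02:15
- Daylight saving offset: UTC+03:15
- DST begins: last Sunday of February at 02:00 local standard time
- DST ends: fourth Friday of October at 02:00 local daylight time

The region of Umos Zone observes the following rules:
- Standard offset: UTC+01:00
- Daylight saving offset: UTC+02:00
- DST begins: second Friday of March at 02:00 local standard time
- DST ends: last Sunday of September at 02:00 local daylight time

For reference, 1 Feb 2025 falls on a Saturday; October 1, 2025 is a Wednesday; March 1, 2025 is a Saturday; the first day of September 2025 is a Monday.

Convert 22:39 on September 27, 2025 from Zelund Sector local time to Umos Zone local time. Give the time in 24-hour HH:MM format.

1 February 2025 is a Saturday, so Sundays fall on 2, 9, 16, 23; the last is February 23.
1 October 2025 is a Wednesday, so the first Friday is October 3 and the fourth is October 24.
September 27, 2025 falls between 23 February and 24 October, so daylight saving is in effect and Zelund Sector is at UTC+03:15.
22:39 Zelund Sector − 3h15m = 19:24 UTC.
1 March 2025 is a Saturday, so the first Friday is March 7 and the second is March 14.
1 September 2025 is a Monday, so Sundays fall on 7, 14, 21, 28; the last is September 28.
At the standard offset (UTC+01:00), 19:24 UTC + 1h = 20:24 Umos Zone standard time.
Daylight saving runs 14 March – 28 September; the standard-time date in Umos Zone, September 27, 2025, is inside that window, so Umos Zone is at UTC+02:00.
19:24 UTC + 2h = 21:24 Umos Zone.

21:24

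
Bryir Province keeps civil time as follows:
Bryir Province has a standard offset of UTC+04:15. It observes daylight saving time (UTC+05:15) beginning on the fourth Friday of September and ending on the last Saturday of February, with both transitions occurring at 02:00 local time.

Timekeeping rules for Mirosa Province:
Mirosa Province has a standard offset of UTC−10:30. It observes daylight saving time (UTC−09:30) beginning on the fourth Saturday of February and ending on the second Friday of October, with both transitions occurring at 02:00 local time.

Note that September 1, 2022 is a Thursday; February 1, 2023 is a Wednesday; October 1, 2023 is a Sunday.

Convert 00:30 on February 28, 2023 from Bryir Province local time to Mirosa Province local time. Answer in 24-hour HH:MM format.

1 September 2022 is a Thursday, so the first Friday is September 2 and the fourth is September 23.
1 February 2023 is a Wednesday, so Saturdays fall on 4, 11, 18, 25; the last is February 25.
Daylight saving runs 23 September 2022 – 25 February 2023; February 28, 2023 is outside that window, so Bryir Province is on standard time at UTC+04:15.
00:30 Bryir Province − 4h15m = 20:15 UTC (rolling into the previous day, 27 February 2023).
1 February 2023 is a Wednesday, so the first Saturday is February 4 and the fourth is February 25.
1 October 2023 is a Sunday, so the first Friday is October 6 and the second is October 13.
At the standard offset (UTC−10:30), 20:15 UTC − 10h30m = 09:45 Mirosa Province standard time.
The standard-time date in Mirosa Province, February 27, 2023, lies within the daylight-saving period (25 February – 13 October), so Mirosa Province is on daylight time, UTC−09:30.
20:15 UTC − 9h30m = 10:45 Mirosa Province.

10:45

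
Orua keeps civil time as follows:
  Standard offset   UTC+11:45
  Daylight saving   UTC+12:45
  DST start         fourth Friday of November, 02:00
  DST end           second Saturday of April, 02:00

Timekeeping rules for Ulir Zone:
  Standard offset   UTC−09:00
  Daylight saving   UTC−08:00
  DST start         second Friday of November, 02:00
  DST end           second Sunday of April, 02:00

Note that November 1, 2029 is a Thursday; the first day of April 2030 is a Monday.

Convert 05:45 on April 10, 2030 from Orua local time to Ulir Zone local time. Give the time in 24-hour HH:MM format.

1 November 2029 is a Thursday, so the first Friday is November 2 and the fourth is November 23.
1 April 2030 is a Monday, so the first Saturday is April 6 and the second is April 13.
Daylight saving runs 23 November 2029 – 13 April 2030; April 10, 2030 is inside that window, so Orua is at UTC+12:45.
05:45 Orua − 12h45m = 17:00 UTC (rolling into the previous day, 9 April 2030).
1 November 2029 is a Thursday, so the first Friday is November 2 and the second is November 9.
1 April 2030 is a Monday, so the first Sunday is April 7 and the second is April 14.
At the standard offset (UTC−09:00), 17:00 UTC − 9h = 08:00 Ulir Zone standard time.
The standard-time date in Ulir Zone, April 9, 2030, falls between 9 November 2029 and 14 April 2030, so daylight saving is in effect and Ulir Zone is at UTC−08:00.
17:00 UTC − 8h = 09:00 Ulir Zone.

09:00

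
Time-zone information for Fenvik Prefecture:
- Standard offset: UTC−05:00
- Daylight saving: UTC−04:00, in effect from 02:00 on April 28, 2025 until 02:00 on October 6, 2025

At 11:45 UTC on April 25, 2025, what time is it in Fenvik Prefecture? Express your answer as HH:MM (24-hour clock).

At the standard offset (UTC−05:00), 11:45 UTC − 5h = 06:45 Fenvik Prefecture standard time.
Daylight saving runs 28 April – 6 October; the standard-time date in Fenvik Prefecture, April 25, 2025, is outside that window, so Fenvik Prefecture is on standard time at UTC−05:00.
11:45 UTC − 5h = 06:45 local.

06:45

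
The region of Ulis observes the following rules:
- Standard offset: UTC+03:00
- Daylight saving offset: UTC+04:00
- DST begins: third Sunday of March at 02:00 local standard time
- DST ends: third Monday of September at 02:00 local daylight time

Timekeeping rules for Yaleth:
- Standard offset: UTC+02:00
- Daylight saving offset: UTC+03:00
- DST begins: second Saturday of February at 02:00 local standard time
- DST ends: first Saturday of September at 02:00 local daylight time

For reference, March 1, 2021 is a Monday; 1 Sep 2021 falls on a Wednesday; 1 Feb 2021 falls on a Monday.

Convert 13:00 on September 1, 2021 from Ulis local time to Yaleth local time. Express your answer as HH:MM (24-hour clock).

12:00

1 March 2021 is a Monday, so the first Sunday is March 7 and the third is March 21.
1 September 2021 is a Wednesday, so the first Monday is September 6 and the third is September 20.
September 1, 2021 lies within the daylight-saving period (21 March – 20 September), so Ulis is on daylight time, UTC+04:00.
13:00 Ulis − 4h = 09:00 UTC.
1 February 2021 is a Monday, so the first Saturday is February 6 and the second is February 13.
1 September 2021 is a Wednesday, so the first Saturday is September 4.
At the standard offset (UTC+02:00), 09:00 UTC + 2h = 11:00 Yaleth standard time.
The standard-time date in Yaleth, September 1, 2021, falls between 13 February and 4 September, so daylight saving is in effect and Yaleth is at UTC+03:00.
09:00 UTC + 3h = 12:00 Yaleth.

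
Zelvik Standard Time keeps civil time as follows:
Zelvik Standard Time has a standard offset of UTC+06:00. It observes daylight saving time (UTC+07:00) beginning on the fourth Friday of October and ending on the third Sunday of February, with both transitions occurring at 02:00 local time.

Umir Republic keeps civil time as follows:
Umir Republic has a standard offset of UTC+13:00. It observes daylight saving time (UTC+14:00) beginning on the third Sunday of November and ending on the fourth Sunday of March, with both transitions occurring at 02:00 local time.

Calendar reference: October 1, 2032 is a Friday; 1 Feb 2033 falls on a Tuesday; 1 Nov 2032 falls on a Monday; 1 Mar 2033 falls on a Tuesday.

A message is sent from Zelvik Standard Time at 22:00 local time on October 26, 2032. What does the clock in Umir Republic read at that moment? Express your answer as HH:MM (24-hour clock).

1 October 2032 is a Friday, so the first Friday is October 1 and the fourth is October 22.
1 February 2033 is a Tuesday, so the first Sunday is February 6 and the third is February 20.
October 26, 2032 falls between 22 October 2032 and 20 February 2033, so daylight saving is in effect and Zelvik Standard Time is at UTC+07:00.
22:00 Zelvik Standard Time − 7h = 15:00 UTC.
1 November 2032 is a Monday, so the first Sunday is November 7 and the third is November 21.
1 March 2033 is a Tuesday, so the first Sunday is March 6 and the fourth is March 27.
At the standard offset (UTC+13:00), 15:00 UTC + 13h = 04:00 Umir Republic standard time (rolling into the next day, 27 October 2032).
The standard-time date in Umir Republic, October 27, 2032, is outside the daylight-saving period (21 November 2032 – 27 March 2033), so Umir Republic is on standard time, UTC+13:00.
15:00 UTC + 13h = 04:00 Umir Republic (rolling into the next day, 27 October 2032).

04:00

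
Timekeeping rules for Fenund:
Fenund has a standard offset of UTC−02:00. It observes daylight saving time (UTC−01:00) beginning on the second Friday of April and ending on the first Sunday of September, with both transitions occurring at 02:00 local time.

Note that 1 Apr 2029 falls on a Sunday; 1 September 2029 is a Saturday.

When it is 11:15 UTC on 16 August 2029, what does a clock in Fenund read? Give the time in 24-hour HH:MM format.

1 April 2029 is a Sunday, so the first Friday is April 6 and the second is April 13.
1 September 2029 is a Saturday, so the first Sunday is September 2.
At the standard offset (UTC−02:00), 11:15 UTC − 2h = 09:15 Fenund standard time.
Daylight saving runs 13 April – 2 September; the standard-time date in Fenund, 16 August 2029, is inside that window, so Fenund is at UTC−01:00.
11:15 UTC − 1h = 10:15 local.

10:15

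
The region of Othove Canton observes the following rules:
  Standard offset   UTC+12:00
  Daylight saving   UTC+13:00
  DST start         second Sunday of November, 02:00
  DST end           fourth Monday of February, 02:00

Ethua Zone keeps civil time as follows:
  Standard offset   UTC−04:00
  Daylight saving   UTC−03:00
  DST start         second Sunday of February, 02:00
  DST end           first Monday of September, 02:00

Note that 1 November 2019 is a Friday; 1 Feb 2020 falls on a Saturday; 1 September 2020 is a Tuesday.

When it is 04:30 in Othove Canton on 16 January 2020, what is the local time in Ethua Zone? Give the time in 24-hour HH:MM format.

11:30

1 November 2019 is a Friday, so the first Sunday is November 3 and the second is November 10.
1 February 2020 is a Saturday, so the first Monday is February 3 and the fourth is February 24.
16 January 2020 falls between 10 November 2019 and 24 February 2020, so daylight saving is in effect and Othove Canton is at UTC+13:00.
04:30 Othove Canton − 13h = 15:30 UTC (rolling into the previous day, 15 January 2020).
1 February 2020 is a Saturday, so the first Sunday is February 2 and the second is February 9.
1 September 2020 is a Tuesday, so the first Monday is September 7.
At the standard offset (UTC−04:00), 15:30 UTC − 4h = 11:30 Ethua Zone standard time.
Daylight saving runs 9 February – 7 September; the standard-time date in Ethua Zone, 15 January 2020, is outside that window, so Ethua Zone is on standard time at UTC−04:00.
15:30 UTC − 4h = 11:30 Ethua Zone.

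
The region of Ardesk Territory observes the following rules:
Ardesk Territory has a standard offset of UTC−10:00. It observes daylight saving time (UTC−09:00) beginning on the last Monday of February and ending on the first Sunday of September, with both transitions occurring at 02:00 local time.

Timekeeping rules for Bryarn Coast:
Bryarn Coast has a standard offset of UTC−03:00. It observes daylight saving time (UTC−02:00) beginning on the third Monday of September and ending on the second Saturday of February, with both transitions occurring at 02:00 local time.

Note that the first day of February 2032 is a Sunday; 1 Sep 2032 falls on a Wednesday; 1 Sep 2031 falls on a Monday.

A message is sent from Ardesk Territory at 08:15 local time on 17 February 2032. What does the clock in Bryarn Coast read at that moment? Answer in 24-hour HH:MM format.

15:15

1 February 2032 is a Sunday, so Mondays fall on 2, 9, 16, 23; the last is February 23.
1 September 2032 is a Wednesday, so the first Sunday is September 5.
17 February 2032 is outside the daylight-saving period (23 February – 5 September), so Ardesk Territory is on standard time, UTC−10:00.
08:15 Ardesk Territory + 10h = 18:15 UTC.
1 September 2031 is a Monday, so the first Monday is September 1 and the third is September 15.
1 February 2032 is a Sunday, so the first Saturday is February 7 and the second is February 14.
At the standard offset (UTC−03:00), 18:15 UTC − 3h = 15:15 Bryarn Coast standard time.
The standard-time date in Bryarn Coast, 17 February 2032, is outside the daylight-saving period (15 September 2031 – 14 February 2032), so Bryarn Coast is on standard time, UTC−03:00.
18:15 UTC − 3h = 15:15 Bryarn Coast.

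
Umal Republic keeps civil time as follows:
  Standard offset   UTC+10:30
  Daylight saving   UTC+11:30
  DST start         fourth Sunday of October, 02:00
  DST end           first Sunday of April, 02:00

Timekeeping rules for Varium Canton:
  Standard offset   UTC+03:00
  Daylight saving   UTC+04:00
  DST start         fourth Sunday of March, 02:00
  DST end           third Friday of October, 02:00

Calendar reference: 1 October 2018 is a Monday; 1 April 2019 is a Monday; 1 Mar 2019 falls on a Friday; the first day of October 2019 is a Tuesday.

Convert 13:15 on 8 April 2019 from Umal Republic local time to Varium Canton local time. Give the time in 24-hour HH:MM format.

06:45

1 October 2018 is a Monday, so the first Sunday is October 7 and the fourth is October 28.
1 April 2019 is a Monday, so the first Sunday is April 7.
8 April 2019 does not fall between 28 October 2018 and 7 April 2019, so daylight saving is not in effect and Umal Republic is at UTC+10:30.
13:15 Umal Republic − 10h30m = 02:45 UTC.
1 March 2019 is a Friday, so the first Sunday is March 3 and the fourth is March 24.
1 October 2019 is a Tuesday, so the first Friday is October 4 and the third is October 18.
At the standard offset (UTC+03:00), 02:45 UTC + 3h = 05:45 Varium Canton standard time.
The standard-time date in Varium Canton, 8 April 2019, falls between 24 March and 18 October, so daylight saving is in effect and Varium Canton is at UTC+04:00.
02:45 UTC + 4h = 06:45 Varium Canton.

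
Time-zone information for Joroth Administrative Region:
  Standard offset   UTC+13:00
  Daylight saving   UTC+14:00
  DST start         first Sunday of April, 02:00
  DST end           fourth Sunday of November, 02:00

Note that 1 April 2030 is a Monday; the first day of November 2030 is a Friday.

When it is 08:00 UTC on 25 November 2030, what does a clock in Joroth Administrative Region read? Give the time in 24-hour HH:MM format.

21:00

1 April 2030 is a Monday, so the first Sunday is April 7.
1 November 2030 is a Friday, so the first Sunday is November 3 and the fourth is November 24.
At the standard offset (UTC+13:00), 08:00 UTC + 13h = 21:00 Joroth Administrative Region standard time.
The standard-time date in Joroth Administrative Region, 25 November 2030, does not fall between 7 April and 24 November, so daylight saving is not in effect and Joroth Administrative Region is at UTC+13:00.
08:00 UTC + 13h = 21:00 local.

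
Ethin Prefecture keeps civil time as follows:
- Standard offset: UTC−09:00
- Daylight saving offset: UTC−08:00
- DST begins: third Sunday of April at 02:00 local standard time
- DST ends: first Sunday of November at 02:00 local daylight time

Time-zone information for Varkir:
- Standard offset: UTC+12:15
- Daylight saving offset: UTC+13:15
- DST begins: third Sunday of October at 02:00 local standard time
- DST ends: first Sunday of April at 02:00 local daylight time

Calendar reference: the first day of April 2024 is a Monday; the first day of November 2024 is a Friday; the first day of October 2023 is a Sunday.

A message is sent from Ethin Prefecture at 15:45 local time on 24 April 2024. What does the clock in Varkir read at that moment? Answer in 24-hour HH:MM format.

12:00

1 April 2024 is a Monday, so the first Sunday is April 7 and the third is April 21.
1 November 2024 is a Friday, so the first Sunday is November 3.
24 April 2024 lies within the daylight-saving period (21 April – 3 November), so Ethin Prefecture is on daylight time, UTC−08:00.
15:45 Ethin Prefecture + 8h = 23:45 UTC.
1 October 2023 is a Sunday, so the first Sunday is October 1 and the third is October 15.
1 April 2024 is a Monday, so the first Sunday is April 7.
At the standard offset (UTC+12:15), 23:45 UTC + 12h15m = 12:00 Varkir standard time (rolling into the next day, 25 April 2024).
Daylight saving runs 15 October 2023 – 7 April 2024; the standard-time date in Varkir, 25 April 2024, is outside that window, so Varkir is on standard time at UTC+12:15.
23:45 UTC + 12h15m = 12:00 Varkir (rolling into the next day, 25 April 2024).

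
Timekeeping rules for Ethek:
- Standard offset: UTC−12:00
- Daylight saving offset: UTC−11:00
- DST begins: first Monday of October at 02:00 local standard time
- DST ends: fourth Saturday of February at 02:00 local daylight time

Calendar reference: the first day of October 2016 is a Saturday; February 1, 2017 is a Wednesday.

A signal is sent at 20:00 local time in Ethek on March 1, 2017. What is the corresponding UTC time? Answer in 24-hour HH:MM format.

1 October 2016 is a Saturday, so the first Monday is October 3.
1 February 2017 is a Wednesday, so the first Saturday is February 4 and the fourth is February 25.
March 1, 2017 is outside the daylight-saving period (3 October 2016 – 25 February 2017), so Ethek is on standard time, UTC−12:00.
20:00 local + 12h = 08:00 UTC (rolling into the next day, 2 March 2017).

08:00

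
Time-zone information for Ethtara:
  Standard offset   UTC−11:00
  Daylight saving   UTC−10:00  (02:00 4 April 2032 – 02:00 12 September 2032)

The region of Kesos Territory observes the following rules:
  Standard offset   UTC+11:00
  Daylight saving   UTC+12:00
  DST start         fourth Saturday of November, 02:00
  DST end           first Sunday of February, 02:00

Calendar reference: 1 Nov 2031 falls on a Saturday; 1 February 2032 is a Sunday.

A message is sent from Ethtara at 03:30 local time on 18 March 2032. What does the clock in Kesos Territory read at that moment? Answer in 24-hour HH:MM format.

01:30

18 March 2032 does not fall between 4 April and 12 September, so daylight saving is not in effect and Ethtara is at UTC−11:00.
03:30 Ethtara + 11h = 14:30 UTC.
1 November 2031 is a Saturday, so the first Saturday is November 1 and the fourth is November 22.
1 February 2032 is a Sunday, so the first Sunday is February 1.
At the standard offset (UTC+11:00), 14:30 UTC + 11h = 01:30 Kesos Territory standard time (rolling into the next day, 19 March 2032).
The standard-time date in Kesos Territory, 19 March 2032, is outside the daylight-saving period (22 November 2031 – 1 February 2032), so Kesos Territory is on standard time, UTC+11:00.
14:30 UTC + 11h = 01:30 Kesos Territory (rolling into the next day, 19 March 2032).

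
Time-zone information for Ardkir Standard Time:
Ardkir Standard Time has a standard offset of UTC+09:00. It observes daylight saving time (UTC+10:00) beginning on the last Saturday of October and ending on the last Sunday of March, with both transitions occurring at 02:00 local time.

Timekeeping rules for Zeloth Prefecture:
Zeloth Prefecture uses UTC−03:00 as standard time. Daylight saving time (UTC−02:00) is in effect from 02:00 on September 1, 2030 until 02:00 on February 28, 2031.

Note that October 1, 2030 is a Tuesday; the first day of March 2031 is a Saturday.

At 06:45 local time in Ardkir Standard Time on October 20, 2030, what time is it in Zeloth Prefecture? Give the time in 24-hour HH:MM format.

1 October 2030 is a Tuesday, so Saturdays fall on 5, 12, 19, 26; the last is October 26.
1 March 2031 is a Saturday, so Sundays fall on 2, 9, 16, 23, 30; the last is March 30.
October 20, 2030 does not fall between 26 October 2030 and 30 March 2031, so daylight saving is not in effect and Ardkir Standard Time is at UTC+09:00.
06:45 Ardkir Standard Time − 9h = 21:45 UTC (rolling into the previous day, 19 October 2030).
At the standard offset (UTC−03:00), 21:45 UTC − 3h = 18:45 Zeloth Prefecture standard time.
Daylight saving runs 1 September 2030 – 28 February 2031; the standard-time date in Zeloth Prefecture, October 19, 2030, is inside that window, so Zeloth Prefecture is at UTC−02:00.
21:45 UTC − 2h = 19:45 Zeloth Prefecture.

19:45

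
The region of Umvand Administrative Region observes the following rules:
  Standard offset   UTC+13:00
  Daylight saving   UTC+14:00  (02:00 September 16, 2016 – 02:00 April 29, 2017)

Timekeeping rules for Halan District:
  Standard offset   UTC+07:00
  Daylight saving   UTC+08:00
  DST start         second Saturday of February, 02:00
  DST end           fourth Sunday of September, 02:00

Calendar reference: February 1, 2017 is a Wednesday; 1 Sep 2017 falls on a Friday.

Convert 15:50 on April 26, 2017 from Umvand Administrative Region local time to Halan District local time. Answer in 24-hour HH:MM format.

April 26, 2017 lies within the daylight-saving period (16 September 2016 – 29 April 2017), so Umvand Administrative Region is on daylight time, UTC+14:00.
15:50 Umvand Administrative Region − 14h = 01:50 UTC.
1 February 2017 is a Wednesday, so the first Saturday is February 4 and the second is February 11.
1 September 2017 is a Friday, so the first Sunday is September 3 and the fourth is September 24.
At the standard offset (UTC+07:00), 01:50 UTC + 7h = 08:50 Halan District standard time.
The standard-time date in Halan District, April 26, 2017, lies within the daylight-saving period (11 February – 24 September), so Halan District is on daylight time, UTC+08:00.
01:50 UTC + 8h = 09:50 Halan District.

09:50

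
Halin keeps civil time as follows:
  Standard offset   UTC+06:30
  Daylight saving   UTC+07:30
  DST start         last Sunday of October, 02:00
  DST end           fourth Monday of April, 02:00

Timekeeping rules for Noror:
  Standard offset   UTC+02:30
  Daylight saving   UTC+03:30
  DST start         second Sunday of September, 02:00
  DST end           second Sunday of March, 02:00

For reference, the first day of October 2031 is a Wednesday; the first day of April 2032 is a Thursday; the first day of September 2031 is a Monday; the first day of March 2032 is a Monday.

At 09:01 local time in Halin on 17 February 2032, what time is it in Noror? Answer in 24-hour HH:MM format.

1 October 2031 is a Wednesday, so Sundays fall on 5, 12, 19, 26; the last is October 26.
1 April 2032 is a Thursday, so the first Monday is April 5 and the fourth is April 26.
17 February 2032 falls between 26 October 2031 and 26 April 2032, so daylight saving is in effect and Halin is at UTC+07:30.
09:01 Halin − 7h30m = 01:31 UTC.
1 September 2031 is a Monday, so the first Sunday is September 7 and the second is September 14.
1 March 2032 is a Monday, so the first Sunday is March 7 and the second is March 14.
At the standard offset (UTC+02:30), 01:31 UTC + 2h30m = 04:01 Noror standard time.
The standard-time date in Noror, 17 February 2032, lies within the daylight-saving period (14 September 2031 – 14 March 2032), so Noror is on daylight time, UTC+03:30.
01:31 UTC + 3h30m = 05:01 Noror.

05:01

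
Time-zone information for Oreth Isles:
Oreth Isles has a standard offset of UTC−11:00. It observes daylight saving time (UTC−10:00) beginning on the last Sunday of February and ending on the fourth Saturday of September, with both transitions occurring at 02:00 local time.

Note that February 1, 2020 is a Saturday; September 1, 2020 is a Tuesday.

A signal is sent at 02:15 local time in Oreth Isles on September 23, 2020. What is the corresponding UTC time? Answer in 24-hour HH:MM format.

1 February 2020 is a Saturday, so Sundays fall on 2, 9, 16, 23; the last is February 23.
1 September 2020 is a Tuesday, so the first Saturday is September 5 and the fourth is September 26.
Daylight saving runs 23 February – 26 September; September 23, 2020 is inside that window, so Oreth Isles is at UTC−10:00.
02:15 local + 10h = 12:15 UTC.

12:15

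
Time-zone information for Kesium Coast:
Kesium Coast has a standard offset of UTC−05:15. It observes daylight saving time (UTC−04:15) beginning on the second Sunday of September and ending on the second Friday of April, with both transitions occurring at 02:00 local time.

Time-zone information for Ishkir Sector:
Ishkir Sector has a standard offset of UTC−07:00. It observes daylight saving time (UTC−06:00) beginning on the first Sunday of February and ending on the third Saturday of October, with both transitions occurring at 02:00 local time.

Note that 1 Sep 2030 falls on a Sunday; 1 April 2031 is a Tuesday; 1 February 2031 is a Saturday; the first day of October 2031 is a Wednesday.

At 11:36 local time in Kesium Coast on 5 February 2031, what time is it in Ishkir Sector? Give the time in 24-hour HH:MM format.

1 September 2030 is a Sunday, so the first Sunday is September 1 and the second is September 8.
1 April 2031 is a Tuesday, so the first Friday is April 4 and the second is April 11.
Daylight saving runs 8 September 2030 – 11 April 2031; 5 February 2031 is inside that window, so Kesium Coast is at UTC−04:15.
11:36 Kesium Coast + 4h15m = 15:51 UTC.
1 February 2031 is a Saturday, so the first Sunday is February 2.
1 October 2031 is a Wednesday, so the first Saturday is October 4 and the third is October 18.
At the standard offset (UTC−07:00), 15:51 UTC − 7h = 08:51 Ishkir Sector standard time.
The standard-time date in Ishkir Sector, 5 February 2031, lies within the daylight-saving period (2 February – 18 October), so Ishkir Sector is on daylight time, UTC−06:00.
15:51 UTC − 6h = 09:51 Ishkir Sector.

09:51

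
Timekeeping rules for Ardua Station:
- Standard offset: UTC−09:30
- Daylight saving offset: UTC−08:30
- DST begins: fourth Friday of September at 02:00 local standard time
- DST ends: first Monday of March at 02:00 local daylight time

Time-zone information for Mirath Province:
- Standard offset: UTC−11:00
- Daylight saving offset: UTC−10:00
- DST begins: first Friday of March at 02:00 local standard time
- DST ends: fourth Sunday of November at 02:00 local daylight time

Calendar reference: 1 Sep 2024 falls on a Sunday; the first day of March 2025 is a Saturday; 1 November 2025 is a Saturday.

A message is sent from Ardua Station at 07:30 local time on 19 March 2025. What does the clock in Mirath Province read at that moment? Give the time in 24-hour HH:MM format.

07:00

1 September 2024 is a Sunday, so the first Friday is September 6 and the fourth is September 27.
1 March 2025 is a Saturday, so the first Monday is March 3.
19 March 2025 does not fall between 27 September 2024 and 3 March 2025, so daylight saving is not in effect and Ardua Station is at UTC−09:30.
07:30 Ardua Station + 9h30m = 17:00 UTC.
1 March 2025 is a Saturday, so the first Friday is March 7.
1 November 2025 is a Saturday, so the first Sunday is November 2 and the fourth is November 23.
At the standard offset (UTC−11:00), 17:00 UTC − 11h = 06:00 Mirath Province standard time.
The standard-time date in Mirath Province, 19 March 2025, lies within the daylight-saving period (7 March – 23 November), so Mirath Province is on daylight time, UTC−10:00.
17:00 UTC − 10h = 07:00 Mirath Province.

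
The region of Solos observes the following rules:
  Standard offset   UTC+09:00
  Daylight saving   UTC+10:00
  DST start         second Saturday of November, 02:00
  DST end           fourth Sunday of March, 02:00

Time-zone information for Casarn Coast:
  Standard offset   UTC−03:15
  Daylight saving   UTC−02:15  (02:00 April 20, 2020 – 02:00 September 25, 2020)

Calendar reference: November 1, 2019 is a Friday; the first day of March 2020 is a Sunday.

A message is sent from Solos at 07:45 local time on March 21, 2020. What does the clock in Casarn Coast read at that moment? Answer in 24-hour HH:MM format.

1 November 2019 is a Friday, so the first Saturday is November 2 and the second is November 9.
1 March 2020 is a Sunday, so the first Sunday is March 1 and the fourth is March 22.
March 21, 2020 falls between 9 November 2019 and 22 March 2020, so daylight saving is in effect and Solos is at UTC+10:00.
07:45 Solos − 10h = 21:45 UTC (rolling into the previous day, 20 March 2020).
At the standard offset (UTC−03:15), 21:45 UTC − 3h15m = 18:30 Casarn Coast standard time.
The standard-time date in Casarn Coast, March 20, 2020, is outside the daylight-saving period (20 April – 25 September), so Casarn Coast is on standard time, UTC−03:15.
21:45 UTC − 3h15m = 18:30 Casarn Coast.

18:30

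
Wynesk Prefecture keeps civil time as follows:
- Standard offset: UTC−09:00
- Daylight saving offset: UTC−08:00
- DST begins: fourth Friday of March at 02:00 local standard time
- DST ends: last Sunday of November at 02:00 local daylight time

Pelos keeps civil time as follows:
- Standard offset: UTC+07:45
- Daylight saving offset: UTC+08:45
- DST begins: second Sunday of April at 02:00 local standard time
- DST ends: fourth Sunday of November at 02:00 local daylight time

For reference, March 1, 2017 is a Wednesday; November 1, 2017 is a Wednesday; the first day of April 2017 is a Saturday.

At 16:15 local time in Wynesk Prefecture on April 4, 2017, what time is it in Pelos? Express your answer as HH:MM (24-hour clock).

1 March 2017 is a Wednesday, so the first Friday is March 3 and the fourth is March 24.
1 November 2017 is a Wednesday, so Sundays fall on 5, 12, 19, 26; the last is November 26.
Daylight saving runs 24 March – 26 November; April 4, 2017 is inside that window, so Wynesk Prefecture is at UTC−08:00.
16:15 Wynesk Prefecture + 8h = 00:15 UTC (rolling into the next day, 5 April 2017).
1 April 2017 is a Saturday, so the first Sunday is April 2 and the second is April 9.
1 November 2017 is a Wednesday, so the first Sunday is November 5 and the fourth is November 26.
At the standard offset (UTC+07:45), 00:15 UTC + 7h45m = 08:00 Pelos standard time.
The standard-time date in Pelos, April 5, 2017, does not fall between 9 April and 26 November, so daylight saving is not in effect and Pelos is at UTC+07:45.
00:15 UTC + 7h45m = 08:00 Pelos.

08:00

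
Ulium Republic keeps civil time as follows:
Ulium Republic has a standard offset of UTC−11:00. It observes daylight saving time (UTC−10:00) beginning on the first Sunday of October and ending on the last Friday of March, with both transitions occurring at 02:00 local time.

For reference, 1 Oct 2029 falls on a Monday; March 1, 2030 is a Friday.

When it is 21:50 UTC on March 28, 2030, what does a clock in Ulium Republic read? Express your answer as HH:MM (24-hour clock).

11:50

1 October 2029 is a Monday, so the first Sunday is October 7.
1 March 2030 is a Friday, so Fridays fall on 1, 8, 15, 22, 29; the last is March 29.
At the standard offset (UTC−11:00), 21:50 UTC − 11h = 10:50 Ulium Republic standard time.
The standard-time date in Ulium Republic, March 28, 2030, lies within the daylight-saving period (7 October 2029 – 29 March 2030), so Ulium Republic is on daylight time, UTC−10:00.
21:50 UTC − 10h = 11:50 local.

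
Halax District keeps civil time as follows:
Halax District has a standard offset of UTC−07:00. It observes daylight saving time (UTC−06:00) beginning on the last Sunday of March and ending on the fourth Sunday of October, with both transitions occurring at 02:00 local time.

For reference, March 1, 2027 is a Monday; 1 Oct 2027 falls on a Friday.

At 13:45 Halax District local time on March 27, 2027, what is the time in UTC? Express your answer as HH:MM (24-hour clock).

1 March 2027 is a Monday, so Sundays fall on 7, 14, 21, 28; the last is March 28.
1 October 2027 is a Friday, so the first Sunday is October 3 and the fourth is October 24.
March 27, 2027 is outside the daylight-saving period (28 March – 24 October), so Halax District is on standard time, UTC−07:00.
13:45 local + 7h = 20:45 UTC.

20:45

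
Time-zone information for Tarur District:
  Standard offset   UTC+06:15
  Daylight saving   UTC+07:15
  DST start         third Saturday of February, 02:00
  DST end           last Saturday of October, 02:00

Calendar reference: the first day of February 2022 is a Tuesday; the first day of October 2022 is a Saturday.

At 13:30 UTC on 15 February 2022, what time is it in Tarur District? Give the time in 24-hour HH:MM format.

19:45

1 February 2022 is a Tuesday, so the first Saturday is February 5 and the third is February 19.
1 October 2022 is a Saturday, so Saturdays fall on 1, 8, 15, 22, 29; the last is October 29.
At the standard offset (UTC+06:15), 13:30 UTC + 6h15m = 19:45 Tarur District standard time.
Daylight saving runs 19 February – 29 October; the standard-time date in Tarur District, 15 February 2022, is outside that window, so Tarur District is on standard time at UTC+06:15.
13:30 UTC + 6h15m = 19:45 local.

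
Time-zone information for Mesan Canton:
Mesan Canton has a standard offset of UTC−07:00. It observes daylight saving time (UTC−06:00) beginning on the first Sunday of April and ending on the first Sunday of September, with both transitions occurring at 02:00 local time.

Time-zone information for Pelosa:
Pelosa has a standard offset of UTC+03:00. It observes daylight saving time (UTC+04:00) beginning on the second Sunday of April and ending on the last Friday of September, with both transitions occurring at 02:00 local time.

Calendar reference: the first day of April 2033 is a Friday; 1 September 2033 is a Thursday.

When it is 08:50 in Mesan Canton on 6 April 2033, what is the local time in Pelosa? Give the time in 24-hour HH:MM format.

1 April 2033 is a Friday, so the first Sunday is April 3.
1 September 2033 is a Thursday, so the first Sunday is September 4.
6 April 2033 falls between 3 April and 4 September, so daylight saving is in effect and Mesan Canton is at UTC−06:00.
08:50 Mesan Canton + 6h = 14:50 UTC.
1 April 2033 is a Friday, so the first Sunday is April 3 and the second is April 10.
1 September 2033 is a Thursday, so Fridays fall on 2, 9, 16, 23, 30; the last is September 30.
At the standard offset (UTC+03:00), 14:50 UTC + 3h = 17:50 Pelosa standard time.
The standard-time date in Pelosa, 6 April 2033, is outside the daylight-saving period (10 April – 30 September), so Pelosa is on standard time, UTC+03:00.
14:50 UTC + 3h = 17:50 Pelosa.

17:50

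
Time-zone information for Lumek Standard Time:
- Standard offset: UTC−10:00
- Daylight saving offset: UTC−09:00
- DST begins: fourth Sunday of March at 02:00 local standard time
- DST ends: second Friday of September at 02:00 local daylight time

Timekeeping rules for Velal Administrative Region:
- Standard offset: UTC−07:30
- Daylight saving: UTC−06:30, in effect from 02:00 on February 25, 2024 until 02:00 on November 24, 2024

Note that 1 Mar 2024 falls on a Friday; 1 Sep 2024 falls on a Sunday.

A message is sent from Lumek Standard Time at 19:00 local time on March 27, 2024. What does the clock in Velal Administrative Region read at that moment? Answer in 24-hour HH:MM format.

1 March 2024 is a Friday, so the first Sunday is March 3 and the fourth is March 24.
1 September 2024 is a Sunday, so the first Friday is September 6 and the second is September 13.
March 27, 2024 lies within the daylight-saving period (24 March – 13 September), so Lumek Standard Time is on daylight time, UTC−09:00.
19:00 Lumek Standard Time + 9h = 04:00 UTC (rolling into the next day, 28 March 2024).
At the standard offset (UTC−07:30), 04:00 UTC − 7h30m = 20:30 Velal Administrative Region standard time (rolling into the previous day, 27 March 2024).
The standard-time date in Velal Administrative Region, March 27, 2024, falls between 25 February and 24 November, so daylight saving is in effect and Velal Administrative Region is at UTC−06:30.
04:00 UTC − 6h30m = 21:30 Velal Administrative Region (rolling into the previous day, 27 March 2024).

21:30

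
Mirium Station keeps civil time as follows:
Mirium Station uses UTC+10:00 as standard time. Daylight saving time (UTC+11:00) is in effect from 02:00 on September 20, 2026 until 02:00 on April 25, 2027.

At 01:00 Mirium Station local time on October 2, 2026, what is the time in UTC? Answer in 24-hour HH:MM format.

14:00

October 2, 2026 lies within the daylight-saving period (20 September 2026 – 25 April 2027), so Mirium Station is on daylight time, UTC+11:00.
01:00 local − 11h = 14:00 UTC (rolling into the previous day, 1 October 2026).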